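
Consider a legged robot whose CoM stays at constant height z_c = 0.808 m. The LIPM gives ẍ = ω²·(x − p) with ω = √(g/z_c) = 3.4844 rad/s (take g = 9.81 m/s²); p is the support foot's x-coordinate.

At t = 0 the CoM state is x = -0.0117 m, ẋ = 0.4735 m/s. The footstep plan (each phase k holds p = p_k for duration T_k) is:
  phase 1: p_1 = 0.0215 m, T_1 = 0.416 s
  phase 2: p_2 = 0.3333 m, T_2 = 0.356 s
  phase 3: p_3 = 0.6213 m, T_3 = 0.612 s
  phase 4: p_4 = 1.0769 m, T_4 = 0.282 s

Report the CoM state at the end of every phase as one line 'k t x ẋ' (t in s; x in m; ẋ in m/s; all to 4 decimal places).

phase 1: p=0.0215, T=0.416, ωT=1.449510, cosh=2.247856, sinh=2.013171; start (x,ẋ)=(-0.011700, 0.473500) → end (x,ẋ)=(0.220444, 0.831472)
phase 2: p=0.3333, T=0.356, ωT=1.240446, cosh=1.873206, sinh=1.583951; start (x,ẋ)=(0.220444, 0.831472) → end (x,ẋ)=(0.499871, 0.934652)
phase 3: p=0.6213, T=0.612, ωT=2.132453, cosh=4.277039, sinh=4.158493; start (x,ẋ)=(0.499871, 0.934652) → end (x,ẋ)=(1.217412, 2.238051)
phase 4: p=1.0769, T=0.282, ωT=0.982601, cosh=1.522866, sinh=1.148529; start (x,ẋ)=(1.217412, 2.238051) → end (x,ẋ)=(2.028589, 3.970572)

1 0.4160 0.2204 0.8315
2 0.7720 0.4999 0.9347
3 1.3840 1.2174 2.2381
4 1.6660 2.0286 3.9706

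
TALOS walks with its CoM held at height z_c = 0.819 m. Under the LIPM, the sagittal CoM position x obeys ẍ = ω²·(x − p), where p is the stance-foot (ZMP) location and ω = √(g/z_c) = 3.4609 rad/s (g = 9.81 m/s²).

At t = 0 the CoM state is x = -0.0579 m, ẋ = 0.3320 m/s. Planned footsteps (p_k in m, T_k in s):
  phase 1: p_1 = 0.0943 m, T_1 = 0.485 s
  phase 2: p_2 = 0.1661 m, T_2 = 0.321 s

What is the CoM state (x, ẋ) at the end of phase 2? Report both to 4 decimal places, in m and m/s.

phase 1: p=0.0943, T=0.485, ωT=1.678537, cosh=2.772178, sinh=2.585531; start (x,ẋ)=(-0.057900, 0.332000) → end (x,ẋ)=(-0.079599, -0.441563)
phase 2: p=0.1661, T=0.321, ωT=1.110949, cosh=1.683243, sinh=1.353996; start (x,ẋ)=(-0.079599, -0.441563) → end (x,ẋ)=(-0.420221, -1.894612)

x = -0.4202, ẋ = -1.8946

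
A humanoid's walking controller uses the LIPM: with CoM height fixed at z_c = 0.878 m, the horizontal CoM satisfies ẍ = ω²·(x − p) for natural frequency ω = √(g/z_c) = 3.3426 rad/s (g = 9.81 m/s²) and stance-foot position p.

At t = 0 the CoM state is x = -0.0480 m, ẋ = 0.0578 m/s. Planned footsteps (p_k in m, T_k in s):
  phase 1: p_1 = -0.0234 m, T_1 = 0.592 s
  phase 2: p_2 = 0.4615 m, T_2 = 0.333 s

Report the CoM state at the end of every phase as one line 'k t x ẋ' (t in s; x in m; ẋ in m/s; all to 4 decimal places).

1 0.5920 -0.0527 -0.0787
2 0.9250 -0.4375 -2.4662

phase 1: p=-0.0234, T=0.592, ωT=1.978819, cosh=3.686214, sinh=3.547982; start (x,ẋ)=(-0.048000, 0.057800) → end (x,ẋ)=(-0.052729, -0.078680)
phase 2: p=0.4615, T=0.333, ωT=1.113086, cosh=1.686140, sinh=1.357596; start (x,ẋ)=(-0.052729, -0.078680) → end (x,ẋ)=(-0.437519, -2.466188)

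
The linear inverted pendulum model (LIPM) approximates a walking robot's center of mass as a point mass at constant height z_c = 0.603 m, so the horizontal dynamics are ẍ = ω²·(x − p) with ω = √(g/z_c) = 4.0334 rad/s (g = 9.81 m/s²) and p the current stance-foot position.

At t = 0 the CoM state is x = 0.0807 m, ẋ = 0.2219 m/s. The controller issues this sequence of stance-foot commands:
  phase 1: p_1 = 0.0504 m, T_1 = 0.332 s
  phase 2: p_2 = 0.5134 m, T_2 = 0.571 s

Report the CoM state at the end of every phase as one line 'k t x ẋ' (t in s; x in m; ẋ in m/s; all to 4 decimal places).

1 0.3320 0.2099 0.6696
2 0.9030 -0.1978 -2.6791

phase 1: p=0.0504, T=0.332, ωT=1.339089, cosh=2.038825, sinh=1.776740; start (x,ẋ)=(0.080700, 0.221900) → end (x,ẋ)=(0.209925, 0.669554)
phase 2: p=0.5134, T=0.571, ωT=2.303071, cosh=5.052408, sinh=4.952456; start (x,ẋ)=(0.209925, 0.669554) → end (x,ẋ)=(-0.197760, -2.679127)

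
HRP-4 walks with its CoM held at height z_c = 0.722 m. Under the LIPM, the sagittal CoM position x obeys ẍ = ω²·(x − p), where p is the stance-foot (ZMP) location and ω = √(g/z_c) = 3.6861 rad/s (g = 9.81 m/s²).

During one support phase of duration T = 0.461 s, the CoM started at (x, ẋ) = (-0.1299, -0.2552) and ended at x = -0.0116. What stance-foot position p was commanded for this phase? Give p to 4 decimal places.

p = -0.2949

ωT = 3.6861·0.461 = 1.699292; cosh(ωT) = 2.826443, sinh(ωT) = 2.643630
x(T) = p + (x₀−p)·cosh(ωT) + (ẋ₀/ω)·sinh(ωT) ⇒ p·(1 − cosh) = x(T) − x₀·cosh − (ẋ₀/ω)·sinh
numerator   = -0.0116 − (-0.1299)·2.826443 − (-0.2552/3.6861)·2.643630 = 0.538582
denominator = 1 − 2.826443 = -1.826443
p = 0.538582 / -1.826443 = -0.2949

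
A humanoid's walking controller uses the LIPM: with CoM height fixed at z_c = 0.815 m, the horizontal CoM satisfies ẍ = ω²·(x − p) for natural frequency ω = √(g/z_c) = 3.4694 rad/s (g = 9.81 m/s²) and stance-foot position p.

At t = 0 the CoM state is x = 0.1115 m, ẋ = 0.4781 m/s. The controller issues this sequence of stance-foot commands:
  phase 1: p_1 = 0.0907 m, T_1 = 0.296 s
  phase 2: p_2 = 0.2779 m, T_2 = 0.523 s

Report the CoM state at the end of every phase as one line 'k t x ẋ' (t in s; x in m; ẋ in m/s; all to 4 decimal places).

phase 1: p=0.0907, T=0.296, ωT=1.026942, cosh=1.575307, sinh=1.217207; start (x,ẋ)=(0.111500, 0.478100) → end (x,ẋ)=(0.291203, 0.840992)
phase 2: p=0.2779, T=0.523, ωT=1.814496, cosh=3.150452, sinh=2.987532; start (x,ẋ)=(0.291203, 0.840992) → end (x,ẋ)=(1.043998, 2.787394)

1 0.2960 0.2912 0.8410
2 0.8190 1.0440 2.7874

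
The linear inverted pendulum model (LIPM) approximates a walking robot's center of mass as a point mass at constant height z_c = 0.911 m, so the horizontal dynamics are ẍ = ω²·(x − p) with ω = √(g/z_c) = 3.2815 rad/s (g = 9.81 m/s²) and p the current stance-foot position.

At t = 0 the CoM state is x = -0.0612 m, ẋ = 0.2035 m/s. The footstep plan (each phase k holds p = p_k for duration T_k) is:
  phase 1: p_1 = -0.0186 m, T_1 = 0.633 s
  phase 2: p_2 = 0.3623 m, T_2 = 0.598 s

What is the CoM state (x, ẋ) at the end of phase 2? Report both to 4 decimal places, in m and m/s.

phase 1: p=-0.0186, T=0.633, ωT=2.077189, cosh=4.053643, sinh=3.928361; start (x,ẋ)=(-0.061200, 0.203500) → end (x,ẋ)=(0.052329, 0.275763)
phase 2: p=0.3623, T=0.598, ωT=1.962337, cosh=3.628234, sinh=3.487704; start (x,ẋ)=(0.052329, 0.275763) → end (x,ẋ)=(-0.469254, -2.547048)

x = -0.4693, ẋ = -2.5470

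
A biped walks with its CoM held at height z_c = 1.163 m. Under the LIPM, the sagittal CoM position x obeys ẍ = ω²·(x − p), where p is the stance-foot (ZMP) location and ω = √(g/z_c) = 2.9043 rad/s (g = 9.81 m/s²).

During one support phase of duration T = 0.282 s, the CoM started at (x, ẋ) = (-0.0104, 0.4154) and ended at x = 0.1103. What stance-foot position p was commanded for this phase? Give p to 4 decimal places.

p = 0.0178

ωT = 2.9043·0.282 = 0.819013; cosh(ωT) = 1.354563, sinh(ωT) = 0.913696
x(T) = p + (x₀−p)·cosh(ωT) + (ẋ₀/ω)·sinh(ωT) ⇒ p·(1 − cosh) = x(T) − x₀·cosh − (ẋ₀/ω)·sinh
numerator   = 0.1103 − (-0.0104)·1.354563 − (0.4154/2.9043)·0.913696 = -0.006298
denominator = 1 − 1.354563 = -0.354563
p = -0.006298 / -0.354563 = 0.0178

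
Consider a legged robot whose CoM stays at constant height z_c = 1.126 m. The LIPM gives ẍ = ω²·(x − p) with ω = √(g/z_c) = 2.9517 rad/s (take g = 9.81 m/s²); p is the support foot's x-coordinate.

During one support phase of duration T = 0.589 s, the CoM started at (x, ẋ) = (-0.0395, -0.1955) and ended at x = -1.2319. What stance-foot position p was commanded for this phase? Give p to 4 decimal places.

ωT = 2.9517·0.589 = 1.738551; cosh(ωT) = 2.932435, sinh(ωT) = 2.756660
x(T) = p + (x₀−p)·cosh(ωT) + (ẋ₀/ω)·sinh(ωT) ⇒ p·(1 − cosh) = x(T) − x₀·cosh − (ẋ₀/ω)·sinh
numerator   = -1.2319 − (-0.0395)·2.932435 − (-0.1955/2.9517)·2.756660 = -0.933487
denominator = 1 − 2.932435 = -1.932435
p = -0.933487 / -1.932435 = 0.4831

p = 0.4831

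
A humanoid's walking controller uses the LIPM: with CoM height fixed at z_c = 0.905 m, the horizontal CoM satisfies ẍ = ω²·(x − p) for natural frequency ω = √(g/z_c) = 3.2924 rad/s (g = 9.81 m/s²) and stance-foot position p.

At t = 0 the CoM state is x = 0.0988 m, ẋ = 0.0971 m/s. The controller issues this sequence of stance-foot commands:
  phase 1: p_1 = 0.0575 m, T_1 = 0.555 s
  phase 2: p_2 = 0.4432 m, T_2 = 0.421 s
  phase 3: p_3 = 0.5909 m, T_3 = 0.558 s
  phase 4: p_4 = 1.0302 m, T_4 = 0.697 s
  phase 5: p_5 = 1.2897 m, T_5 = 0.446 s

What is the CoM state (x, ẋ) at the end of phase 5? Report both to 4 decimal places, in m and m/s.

x = 0.6828, ẋ = -1.7648

phase 1: p=0.0575, T=0.555, ωT=1.827282, cosh=3.188908, sinh=3.028058; start (x,ẋ)=(0.098800, 0.097100) → end (x,ẋ)=(0.278506, 0.721387)
phase 2: p=0.4432, T=0.421, ωT=1.386100, cosh=2.124636, sinh=1.874588; start (x,ẋ)=(0.278506, 0.721387) → end (x,ẋ)=(0.504019, 0.516210)
phase 3: p=0.5909, T=0.558, ωT=1.837159, cosh=3.218973, sinh=3.059704; start (x,ẋ)=(0.504019, 0.516210) → end (x,ẋ)=(0.790959, 0.786450)
phase 4: p=1.0302, T=0.697, ωT=2.294803, cosh=5.011630, sinh=4.910849; start (x,ẋ)=(0.790959, 0.786450) → end (x,ẋ)=(1.004261, 0.073240)
phase 5: p=1.2897, T=0.446, ωT=1.468410, cosh=2.286309, sinh=2.056018; start (x,ẋ)=(1.004261, 0.073240) → end (x,ẋ)=(0.682834, -1.764757)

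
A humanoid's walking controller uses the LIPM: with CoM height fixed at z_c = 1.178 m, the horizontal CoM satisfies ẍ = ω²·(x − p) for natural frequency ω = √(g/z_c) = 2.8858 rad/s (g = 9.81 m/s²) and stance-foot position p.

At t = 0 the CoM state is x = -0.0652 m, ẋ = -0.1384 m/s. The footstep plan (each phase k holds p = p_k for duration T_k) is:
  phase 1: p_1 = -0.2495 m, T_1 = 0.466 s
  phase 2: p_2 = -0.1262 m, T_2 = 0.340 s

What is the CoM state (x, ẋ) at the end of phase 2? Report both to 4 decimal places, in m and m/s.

phase 1: p=-0.2495, T=0.466, ωT=1.344783, cosh=2.048975, sinh=1.788378; start (x,ẋ)=(-0.065200, -0.138400) → end (x,ẋ)=(0.042357, 0.667576)
phase 2: p=-0.1262, T=0.340, ωT=0.981172, cosh=1.521226, sinh=1.146355; start (x,ẋ)=(0.042357, 0.667576) → end (x,ẋ)=(0.395402, 1.573147)

x = 0.3954, ẋ = 1.5731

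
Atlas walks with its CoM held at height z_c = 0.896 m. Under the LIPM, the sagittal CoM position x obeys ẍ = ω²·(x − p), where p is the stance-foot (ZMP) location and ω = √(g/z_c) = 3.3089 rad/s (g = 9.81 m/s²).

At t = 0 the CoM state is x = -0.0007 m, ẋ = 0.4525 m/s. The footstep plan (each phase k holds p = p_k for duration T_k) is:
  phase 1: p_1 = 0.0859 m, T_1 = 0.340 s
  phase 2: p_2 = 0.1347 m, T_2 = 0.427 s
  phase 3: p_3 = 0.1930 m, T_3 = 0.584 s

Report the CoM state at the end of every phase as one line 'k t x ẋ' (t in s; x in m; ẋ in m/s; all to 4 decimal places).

phase 1: p=0.0859, T=0.340, ωT=1.125026, cosh=1.702470, sinh=1.377826; start (x,ẋ)=(-0.000700, 0.452500) → end (x,ẋ)=(0.126887, 0.375551)
phase 2: p=0.1347, T=0.427, ωT=1.412900, cosh=2.175644, sinh=1.932208; start (x,ẋ)=(0.126887, 0.375551) → end (x,ẋ)=(0.337002, 0.767113)
phase 3: p=0.1930, T=0.584, ωT=1.932398, cosh=3.525424, sinh=3.380624; start (x,ẋ)=(0.337002, 0.767113) → end (x,ẋ)=(1.484410, 4.315228)

1 0.3400 0.1269 0.3756
2 0.7670 0.3370 0.7671
3 1.3510 1.4844 4.3152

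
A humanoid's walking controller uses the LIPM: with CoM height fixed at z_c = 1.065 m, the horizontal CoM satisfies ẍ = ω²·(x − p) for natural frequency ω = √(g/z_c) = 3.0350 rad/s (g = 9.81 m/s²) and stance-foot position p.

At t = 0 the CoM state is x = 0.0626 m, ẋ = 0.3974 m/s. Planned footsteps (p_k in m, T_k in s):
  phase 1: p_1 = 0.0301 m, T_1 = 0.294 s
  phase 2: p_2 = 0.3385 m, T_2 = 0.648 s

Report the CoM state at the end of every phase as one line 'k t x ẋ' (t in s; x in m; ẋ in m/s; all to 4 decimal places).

1 0.2940 0.2094 0.6665
2 0.9420 0.6375 1.0556

phase 1: p=0.0301, T=0.294, ωT=0.892290, cosh=1.425214, sinh=1.015498; start (x,ẋ)=(0.062600, 0.397400) → end (x,ẋ)=(0.209388, 0.666546)
phase 2: p=0.3385, T=0.648, ωT=1.966680, cosh=3.643415, sinh=3.503494; start (x,ẋ)=(0.209388, 0.666546) → end (x,ẋ)=(0.637528, 1.055642)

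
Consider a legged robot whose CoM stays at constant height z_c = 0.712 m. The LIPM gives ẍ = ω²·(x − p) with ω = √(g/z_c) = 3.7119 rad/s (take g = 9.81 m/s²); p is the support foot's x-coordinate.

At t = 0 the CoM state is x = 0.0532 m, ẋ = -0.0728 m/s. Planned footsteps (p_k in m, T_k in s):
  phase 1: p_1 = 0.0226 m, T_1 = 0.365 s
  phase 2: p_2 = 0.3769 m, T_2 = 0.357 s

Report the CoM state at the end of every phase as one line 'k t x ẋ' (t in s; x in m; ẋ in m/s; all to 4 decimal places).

1 0.3650 0.0504 0.0550
2 0.7220 -0.2549 -2.0085

phase 1: p=0.0226, T=0.365, ωT=1.354843, cosh=2.067071, sinh=1.809083; start (x,ẋ)=(0.053200, -0.072800) → end (x,ẋ)=(0.050372, 0.055000)
phase 2: p=0.3769, T=0.357, ωT=1.325148, cosh=2.014253, sinh=1.748490; start (x,ẋ)=(0.050372, 0.055000) → end (x,ẋ)=(-0.254903, -2.008457)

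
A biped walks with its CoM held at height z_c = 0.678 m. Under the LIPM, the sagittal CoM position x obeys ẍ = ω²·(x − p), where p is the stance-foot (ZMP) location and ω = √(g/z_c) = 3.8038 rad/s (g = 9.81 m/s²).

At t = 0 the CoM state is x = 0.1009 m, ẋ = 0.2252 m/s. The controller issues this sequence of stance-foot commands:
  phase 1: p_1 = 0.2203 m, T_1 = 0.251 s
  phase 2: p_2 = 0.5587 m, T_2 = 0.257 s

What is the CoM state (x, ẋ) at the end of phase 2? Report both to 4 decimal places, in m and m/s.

x = -0.1755, ẋ = -2.2100

phase 1: p=0.2203, T=0.251, ωT=0.954754, cosh=1.491469, sinh=1.106562; start (x,ẋ)=(0.100900, 0.225200) → end (x,ẋ)=(0.107731, -0.166693)
phase 2: p=0.5587, T=0.257, ωT=0.977577, cosh=1.517114, sinh=1.140893; start (x,ẋ)=(0.107731, -0.166693) → end (x,ẋ)=(-0.175468, -2.209972)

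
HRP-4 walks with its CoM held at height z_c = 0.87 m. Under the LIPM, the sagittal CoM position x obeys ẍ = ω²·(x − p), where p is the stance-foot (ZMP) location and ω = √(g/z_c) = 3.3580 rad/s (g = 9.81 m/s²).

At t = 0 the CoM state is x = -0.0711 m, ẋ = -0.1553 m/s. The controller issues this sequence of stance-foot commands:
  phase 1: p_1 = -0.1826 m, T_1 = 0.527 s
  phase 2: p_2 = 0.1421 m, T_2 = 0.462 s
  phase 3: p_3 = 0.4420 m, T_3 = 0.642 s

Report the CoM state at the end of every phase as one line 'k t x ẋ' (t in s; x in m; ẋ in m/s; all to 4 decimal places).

1 0.5270 0.0223 0.5979
2 0.9890 0.2480 0.5675
3 1.6310 0.3129 -0.2924

phase 1: p=-0.1826, T=0.527, ωT=1.769666, cosh=3.019641, sinh=2.849251; start (x,ẋ)=(-0.071100, -0.155300) → end (x,ẋ)=(0.022318, 0.597858)
phase 2: p=0.1421, T=0.462, ωT=1.551396, cosh=2.465002, sinh=2.253050; start (x,ẋ)=(0.022318, 0.597858) → end (x,ẋ)=(0.247971, 0.567485)
phase 3: p=0.4420, T=0.642, ωT=2.155836, cosh=4.375456, sinh=4.259650; start (x,ẋ)=(0.247971, 0.567485) → end (x,ẋ)=(0.312894, -0.292366)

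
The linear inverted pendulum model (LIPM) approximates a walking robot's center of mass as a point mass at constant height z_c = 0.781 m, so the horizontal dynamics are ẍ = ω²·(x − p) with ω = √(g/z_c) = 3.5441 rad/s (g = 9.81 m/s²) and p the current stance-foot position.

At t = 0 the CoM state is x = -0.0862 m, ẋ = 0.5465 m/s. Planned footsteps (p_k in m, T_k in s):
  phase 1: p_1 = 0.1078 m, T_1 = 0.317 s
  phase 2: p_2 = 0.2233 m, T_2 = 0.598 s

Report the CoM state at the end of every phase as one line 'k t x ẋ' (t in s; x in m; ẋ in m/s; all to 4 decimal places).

1 0.3170 -0.0100 -0.0163
2 0.9150 -0.7808 -3.4614

phase 1: p=0.1078, T=0.317, ωT=1.123480, cosh=1.700342, sinh=1.375196; start (x,ẋ)=(-0.086200, 0.546500) → end (x,ẋ)=(-0.010011, -0.016286)
phase 2: p=0.2233, T=0.598, ωT=2.119372, cosh=4.223006, sinh=4.102899; start (x,ẋ)=(-0.010011, -0.016286) → end (x,ẋ)=(-0.780829, -3.461376)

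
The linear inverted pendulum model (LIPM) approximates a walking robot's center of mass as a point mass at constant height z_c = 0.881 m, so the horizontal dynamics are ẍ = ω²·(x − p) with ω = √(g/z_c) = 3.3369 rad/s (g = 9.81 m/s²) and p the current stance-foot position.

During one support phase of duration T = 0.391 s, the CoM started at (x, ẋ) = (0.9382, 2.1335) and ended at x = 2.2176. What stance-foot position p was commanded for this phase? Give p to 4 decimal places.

p = 0.7466

ωT = 3.3369·0.391 = 1.304728; cosh(ωT) = 1.978966, sinh(ωT) = 1.707720
x(T) = p + (x₀−p)·cosh(ωT) + (ẋ₀/ω)·sinh(ωT) ⇒ p·(1 − cosh) = x(T) − x₀·cosh − (ẋ₀/ω)·sinh
numerator   = 2.2176 − (0.9382)·1.978966 − (2.1335/3.3369)·1.707720 = -0.730924
denominator = 1 − 1.978966 = -0.978966
p = -0.730924 / -0.978966 = 0.7466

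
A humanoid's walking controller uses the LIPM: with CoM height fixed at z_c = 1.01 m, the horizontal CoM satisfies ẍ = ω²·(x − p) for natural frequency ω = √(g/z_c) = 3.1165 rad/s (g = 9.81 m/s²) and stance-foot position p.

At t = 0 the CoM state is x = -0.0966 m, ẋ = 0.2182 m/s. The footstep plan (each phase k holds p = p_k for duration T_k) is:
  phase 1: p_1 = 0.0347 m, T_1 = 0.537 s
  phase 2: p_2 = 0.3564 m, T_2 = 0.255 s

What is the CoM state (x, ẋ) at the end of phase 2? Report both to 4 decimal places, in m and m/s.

phase 1: p=0.0347, T=0.537, ωT=1.673561, cosh=2.759347, sinh=2.571769; start (x,ẋ)=(-0.096600, 0.218200) → end (x,ẋ)=(-0.147541, -0.450269)
phase 2: p=0.3564, T=0.255, ωT=0.794708, cosh=1.332753, sinh=0.881040; start (x,ẋ)=(-0.147541, -0.450269) → end (x,ẋ)=(-0.442521, -1.983800)

x = -0.4425, ẋ = -1.9838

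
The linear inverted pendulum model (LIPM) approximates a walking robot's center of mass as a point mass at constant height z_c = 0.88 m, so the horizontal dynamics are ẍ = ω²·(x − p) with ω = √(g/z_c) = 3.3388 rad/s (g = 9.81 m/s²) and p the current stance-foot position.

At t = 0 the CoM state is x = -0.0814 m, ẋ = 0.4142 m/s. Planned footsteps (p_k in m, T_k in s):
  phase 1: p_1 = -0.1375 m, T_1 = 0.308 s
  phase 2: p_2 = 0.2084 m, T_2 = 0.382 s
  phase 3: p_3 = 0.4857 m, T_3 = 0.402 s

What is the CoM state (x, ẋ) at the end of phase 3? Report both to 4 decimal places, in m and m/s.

x = 0.9871, ẋ = 2.0063

phase 1: p=-0.1375, T=0.308, ωT=1.028350, cosh=1.577023, sinh=1.219426; start (x,ẋ)=(-0.081400, 0.414200) → end (x,ẋ)=(0.102249, 0.881609)
phase 2: p=0.2084, T=0.382, ωT=1.275422, cosh=1.929762, sinh=1.650449; start (x,ẋ)=(0.102249, 0.881609) → end (x,ẋ)=(0.439354, 1.116348)
phase 3: p=0.4857, T=0.402, ωT=1.342198, cosh=2.044358, sinh=1.783087; start (x,ẋ)=(0.439354, 1.116348) → end (x,ẋ)=(0.987139, 2.006301)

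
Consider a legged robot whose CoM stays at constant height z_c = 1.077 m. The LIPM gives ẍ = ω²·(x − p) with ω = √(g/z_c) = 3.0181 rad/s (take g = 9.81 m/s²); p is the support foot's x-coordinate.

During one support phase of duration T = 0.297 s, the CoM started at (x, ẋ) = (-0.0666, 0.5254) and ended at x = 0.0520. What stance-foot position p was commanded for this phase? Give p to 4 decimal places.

ωT = 3.0181·0.297 = 0.896376; cosh(ωT) = 1.429375, sinh(ωT) = 1.021330
x(T) = p + (x₀−p)·cosh(ωT) + (ẋ₀/ω)·sinh(ωT) ⇒ p·(1 − cosh) = x(T) − x₀·cosh − (ẋ₀/ω)·sinh
numerator   = 0.0520 − (-0.0666)·1.429375 − (0.5254/3.0181)·1.021330 = -0.030600
denominator = 1 − 1.429375 = -0.429375
p = -0.030600 / -0.429375 = 0.0713

p = 0.0713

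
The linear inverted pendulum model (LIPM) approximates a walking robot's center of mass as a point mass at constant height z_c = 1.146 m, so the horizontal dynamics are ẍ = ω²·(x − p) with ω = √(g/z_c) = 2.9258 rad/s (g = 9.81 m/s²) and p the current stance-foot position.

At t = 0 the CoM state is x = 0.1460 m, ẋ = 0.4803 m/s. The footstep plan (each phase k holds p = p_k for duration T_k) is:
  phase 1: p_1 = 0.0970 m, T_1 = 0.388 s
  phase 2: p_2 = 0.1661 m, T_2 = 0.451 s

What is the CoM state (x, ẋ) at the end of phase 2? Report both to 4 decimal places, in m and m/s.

phase 1: p=0.0970, T=0.388, ωT=1.135210, cosh=1.716591, sinh=1.395237; start (x,ẋ)=(0.146000, 0.480300) → end (x,ẋ)=(0.410155, 1.024506)
phase 2: p=0.1661, T=0.451, ωT=1.319536, cosh=2.004472, sinh=1.737212; start (x,ẋ)=(0.410155, 1.024506) → end (x,ẋ)=(1.263609, 3.294062)

x = 1.2636, ẋ = 3.2941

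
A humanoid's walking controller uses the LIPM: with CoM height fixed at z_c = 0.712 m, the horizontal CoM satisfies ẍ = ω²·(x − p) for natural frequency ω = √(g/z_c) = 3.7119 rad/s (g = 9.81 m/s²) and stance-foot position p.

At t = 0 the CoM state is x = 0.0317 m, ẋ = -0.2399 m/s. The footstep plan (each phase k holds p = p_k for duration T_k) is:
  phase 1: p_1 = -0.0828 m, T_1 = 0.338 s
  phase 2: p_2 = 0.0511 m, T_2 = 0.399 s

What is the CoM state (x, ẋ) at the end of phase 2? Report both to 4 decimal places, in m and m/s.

phase 1: p=-0.0828, T=0.338, ωT=1.254622, cosh=1.895848, sinh=1.610665; start (x,ẋ)=(0.031700, -0.239900) → end (x,ẋ)=(0.030177, 0.229739)
phase 2: p=0.0511, T=0.399, ωT=1.481048, cosh=2.312476, sinh=2.085077; start (x,ẋ)=(0.030177, 0.229739) → end (x,ẋ)=(0.131768, 0.369333)

x = 0.1318, ẋ = 0.3693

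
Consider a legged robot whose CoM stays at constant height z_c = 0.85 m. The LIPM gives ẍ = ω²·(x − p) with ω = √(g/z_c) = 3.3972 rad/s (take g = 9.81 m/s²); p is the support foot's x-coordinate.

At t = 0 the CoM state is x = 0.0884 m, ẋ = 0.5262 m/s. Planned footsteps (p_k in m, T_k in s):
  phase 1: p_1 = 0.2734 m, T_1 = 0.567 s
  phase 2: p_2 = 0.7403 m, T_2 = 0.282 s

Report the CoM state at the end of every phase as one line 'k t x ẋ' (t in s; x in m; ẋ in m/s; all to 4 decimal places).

1 0.5670 0.1453 -0.2669
2 0.8490 -0.2366 -2.6455

phase 1: p=0.2734, T=0.567, ωT=1.926212, cosh=3.504582, sinh=3.358883; start (x,ẋ)=(0.088400, 0.526200) → end (x,ẋ)=(0.145317, -0.266886)
phase 2: p=0.7403, T=0.282, ωT=0.958010, cosh=1.495080, sinh=1.111425; start (x,ẋ)=(0.145317, -0.266886) → end (x,ẋ)=(-0.236561, -2.645512)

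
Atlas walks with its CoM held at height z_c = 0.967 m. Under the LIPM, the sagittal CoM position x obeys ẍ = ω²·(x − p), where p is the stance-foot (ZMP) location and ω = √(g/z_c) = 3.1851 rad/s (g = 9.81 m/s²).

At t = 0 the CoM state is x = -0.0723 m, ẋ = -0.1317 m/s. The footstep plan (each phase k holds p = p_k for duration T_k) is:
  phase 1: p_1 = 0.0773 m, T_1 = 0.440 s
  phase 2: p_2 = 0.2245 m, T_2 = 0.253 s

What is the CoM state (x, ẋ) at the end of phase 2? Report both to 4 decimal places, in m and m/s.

phase 1: p=0.0773, T=0.440, ωT=1.401444, cosh=2.153651, sinh=1.907409; start (x,ẋ)=(-0.072300, -0.131700) → end (x,ẋ)=(-0.323755, -1.192499)
phase 2: p=0.2245, T=0.253, ωT=0.805830, cosh=1.342636, sinh=0.895919; start (x,ẋ)=(-0.323755, -1.192499) → end (x,ẋ)=(-0.847038, -3.165588)

x = -0.8470, ẋ = -3.1656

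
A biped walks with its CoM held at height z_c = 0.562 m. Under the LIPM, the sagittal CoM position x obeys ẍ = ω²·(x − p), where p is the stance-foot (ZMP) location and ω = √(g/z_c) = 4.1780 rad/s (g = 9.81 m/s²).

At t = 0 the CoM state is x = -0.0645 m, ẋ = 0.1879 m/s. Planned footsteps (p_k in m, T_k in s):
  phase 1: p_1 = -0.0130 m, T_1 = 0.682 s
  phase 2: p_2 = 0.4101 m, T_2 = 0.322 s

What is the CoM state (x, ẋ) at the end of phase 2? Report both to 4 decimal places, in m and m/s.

x = -0.6744, ẋ = -4.0646

phase 1: p=-0.0130, T=0.682, ωT=2.849396, cosh=8.667611, sinh=8.609732; start (x,ẋ)=(-0.064500, 0.187900) → end (x,ẋ)=(-0.072171, -0.223886)
phase 2: p=0.4101, T=0.322, ωT=1.345316, cosh=2.049928, sinh=1.789471; start (x,ẋ)=(-0.072171, -0.223886) → end (x,ẋ)=(-0.674413, -4.064604)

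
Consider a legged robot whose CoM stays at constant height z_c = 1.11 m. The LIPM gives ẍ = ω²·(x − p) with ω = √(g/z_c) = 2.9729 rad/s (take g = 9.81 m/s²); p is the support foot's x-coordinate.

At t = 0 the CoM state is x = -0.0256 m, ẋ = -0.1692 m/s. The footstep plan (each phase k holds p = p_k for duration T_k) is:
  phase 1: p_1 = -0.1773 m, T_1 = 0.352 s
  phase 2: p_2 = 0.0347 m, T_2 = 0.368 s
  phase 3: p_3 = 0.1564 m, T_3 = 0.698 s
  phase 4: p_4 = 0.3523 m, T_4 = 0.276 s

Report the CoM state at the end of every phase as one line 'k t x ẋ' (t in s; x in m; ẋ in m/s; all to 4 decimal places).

phase 1: p=-0.1773, T=0.352, ωT=1.046461, cosh=1.599367, sinh=1.248188; start (x,ẋ)=(-0.025600, -0.169200) → end (x,ẋ)=(-0.005716, 0.292306)
phase 2: p=0.0347, T=0.368, ωT=1.094027, cosh=1.660571, sinh=1.325706; start (x,ẋ)=(-0.005716, 0.292306) → end (x,ẋ)=(0.097935, 0.326110)
phase 3: p=0.1564, T=0.698, ωT=2.075084, cosh=4.045381, sinh=3.919836; start (x,ẋ)=(0.097935, 0.326110) → end (x,ẋ)=(0.349871, 0.637931)
phase 4: p=0.3523, T=0.276, ωT=0.820520, cosh=1.355942, sinh=0.915740; start (x,ẋ)=(0.349871, 0.637931) → end (x,ẋ)=(0.545507, 0.858384)

1 0.3520 -0.0057 0.2923
2 0.7200 0.0979 0.3261
3 1.4180 0.3499 0.6379
4 1.6940 0.5455 0.8584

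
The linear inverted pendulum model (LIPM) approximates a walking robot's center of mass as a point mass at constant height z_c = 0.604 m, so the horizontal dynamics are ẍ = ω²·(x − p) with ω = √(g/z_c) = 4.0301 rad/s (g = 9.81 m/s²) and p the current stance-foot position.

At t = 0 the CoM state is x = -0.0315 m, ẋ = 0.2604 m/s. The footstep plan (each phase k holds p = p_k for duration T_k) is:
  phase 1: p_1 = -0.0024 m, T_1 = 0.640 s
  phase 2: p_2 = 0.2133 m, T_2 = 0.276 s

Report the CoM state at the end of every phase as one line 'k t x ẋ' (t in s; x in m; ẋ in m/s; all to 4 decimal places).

1 0.6400 0.2282 0.9580
2 0.9160 0.5608 1.6959

phase 1: p=-0.0024, T=0.640, ωT=2.579264, cosh=6.631629, sinh=6.555799; start (x,ẋ)=(-0.031500, 0.260400) → end (x,ẋ)=(0.228215, 0.958039)
phase 2: p=0.2133, T=0.276, ωT=1.112308, cosh=1.685084, sinh=1.356285; start (x,ẋ)=(0.228215, 0.958039) → end (x,ẋ)=(0.560849, 1.695899)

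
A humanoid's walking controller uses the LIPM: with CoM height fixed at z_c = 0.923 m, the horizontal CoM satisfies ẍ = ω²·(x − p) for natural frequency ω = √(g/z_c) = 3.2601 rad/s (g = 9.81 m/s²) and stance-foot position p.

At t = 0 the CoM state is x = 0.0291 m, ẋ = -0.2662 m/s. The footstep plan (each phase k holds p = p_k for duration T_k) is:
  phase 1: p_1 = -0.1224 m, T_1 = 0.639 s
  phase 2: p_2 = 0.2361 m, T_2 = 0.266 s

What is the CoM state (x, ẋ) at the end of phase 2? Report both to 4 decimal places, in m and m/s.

phase 1: p=-0.1224, T=0.639, ωT=2.083204, cosh=4.077343, sinh=3.952812; start (x,ẋ)=(0.029100, -0.266200) → end (x,ẋ)=(0.172555, 0.866926)
phase 2: p=0.2361, T=0.266, ωT=0.867187, cosh=1.400168, sinh=0.980037; start (x,ẋ)=(0.172555, 0.866926) → end (x,ẋ)=(0.407737, 1.010814)

x = 0.4077, ẋ = 1.0108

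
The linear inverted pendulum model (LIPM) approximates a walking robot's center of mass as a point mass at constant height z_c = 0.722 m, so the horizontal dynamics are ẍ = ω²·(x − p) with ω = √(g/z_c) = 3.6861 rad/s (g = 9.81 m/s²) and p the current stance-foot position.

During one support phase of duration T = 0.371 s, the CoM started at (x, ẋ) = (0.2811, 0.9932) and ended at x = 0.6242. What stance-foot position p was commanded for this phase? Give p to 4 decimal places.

ωT = 3.6861·0.371 = 1.367543; cosh(ωT) = 2.090213, sinh(ωT) = 1.835481
x(T) = p + (x₀−p)·cosh(ωT) + (ẋ₀/ω)·sinh(ωT) ⇒ p·(1 − cosh) = x(T) − x₀·cosh − (ẋ₀/ω)·sinh
numerator   = 0.6242 − (0.2811)·2.090213 − (0.9932/3.6861)·1.835481 = -0.457919
denominator = 1 − 2.090213 = -1.090213
p = -0.457919 / -1.090213 = 0.4200

p = 0.4200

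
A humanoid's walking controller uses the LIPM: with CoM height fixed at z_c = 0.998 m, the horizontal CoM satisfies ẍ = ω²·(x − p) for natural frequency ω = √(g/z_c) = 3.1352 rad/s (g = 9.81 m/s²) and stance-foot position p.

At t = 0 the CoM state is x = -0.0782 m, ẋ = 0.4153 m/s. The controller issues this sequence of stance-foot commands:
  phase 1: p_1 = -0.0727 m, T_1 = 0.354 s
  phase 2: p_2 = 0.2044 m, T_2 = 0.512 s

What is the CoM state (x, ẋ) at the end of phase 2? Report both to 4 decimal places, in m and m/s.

phase 1: p=-0.0727, T=0.354, ωT=1.109861, cosh=1.681770, sinh=1.352166; start (x,ẋ)=(-0.078200, 0.415300) → end (x,ẋ)=(0.097163, 0.675123)
phase 2: p=0.2044, T=0.512, ωT=1.605222, cosh=2.589906, sinh=2.389061; start (x,ẋ)=(0.097163, 0.675123) → end (x,ẋ)=(0.441118, 0.945281)

x = 0.4411, ẋ = 0.9453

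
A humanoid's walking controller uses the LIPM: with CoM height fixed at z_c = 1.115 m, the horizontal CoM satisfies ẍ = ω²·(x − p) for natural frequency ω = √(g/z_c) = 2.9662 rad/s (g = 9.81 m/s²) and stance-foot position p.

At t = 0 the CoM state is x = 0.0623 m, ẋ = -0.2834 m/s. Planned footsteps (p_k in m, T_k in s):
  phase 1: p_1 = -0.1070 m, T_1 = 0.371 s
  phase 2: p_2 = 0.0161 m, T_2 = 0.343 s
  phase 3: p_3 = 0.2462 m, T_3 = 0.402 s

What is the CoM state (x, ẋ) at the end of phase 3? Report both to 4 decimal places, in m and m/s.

phase 1: p=-0.1070, T=0.371, ωT=1.100460, cosh=1.669133, sinh=1.336415; start (x,ẋ)=(0.062300, -0.283400) → end (x,ẋ)=(0.047899, 0.198086)
phase 2: p=0.0161, T=0.343, ωT=1.017407, cosh=1.563772, sinh=1.202240; start (x,ẋ)=(0.047899, 0.198086) → end (x,ẋ)=(0.146113, 0.423159)
phase 3: p=0.2462, T=0.402, ωT=1.192412, cosh=1.799254, sinh=1.495766; start (x,ẋ)=(0.146113, 0.423159) → end (x,ẋ)=(0.279504, 0.317310)

x = 0.2795, ẋ = 0.3173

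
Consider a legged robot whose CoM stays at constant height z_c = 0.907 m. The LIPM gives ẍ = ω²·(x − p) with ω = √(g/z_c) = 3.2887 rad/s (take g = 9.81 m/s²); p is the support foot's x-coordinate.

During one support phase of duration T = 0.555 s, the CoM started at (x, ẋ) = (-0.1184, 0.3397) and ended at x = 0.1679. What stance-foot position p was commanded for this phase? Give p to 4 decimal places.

p = -0.1066

ωT = 3.2887·0.555 = 1.825229; cosh(ωT) = 3.182697, sinh(ωT) = 3.021516
x(T) = p + (x₀−p)·cosh(ωT) + (ẋ₀/ω)·sinh(ωT) ⇒ p·(1 − cosh) = x(T) − x₀·cosh − (ẋ₀/ω)·sinh
numerator   = 0.1679 − (-0.1184)·3.182697 − (0.3397/3.2887)·3.021516 = 0.232630
denominator = 1 − 3.182697 = -2.182697
p = 0.232630 / -2.182697 = -0.1066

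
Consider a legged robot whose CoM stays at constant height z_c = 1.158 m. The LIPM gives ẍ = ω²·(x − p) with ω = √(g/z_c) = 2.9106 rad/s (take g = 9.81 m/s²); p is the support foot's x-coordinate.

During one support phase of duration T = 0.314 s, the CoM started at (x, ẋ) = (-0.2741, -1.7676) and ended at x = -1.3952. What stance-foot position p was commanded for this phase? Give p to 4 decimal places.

p = 0.8108

ωT = 2.9106·0.314 = 0.913928; cosh(ωT) = 1.447524, sinh(ωT) = 1.046578
x(T) = p + (x₀−p)·cosh(ωT) + (ẋ₀/ω)·sinh(ωT) ⇒ p·(1 − cosh) = x(T) − x₀·cosh − (ẋ₀/ω)·sinh
numerator   = -1.3952 − (-0.2741)·1.447524 − (-1.7676/2.9106)·1.046578 = -0.362850
denominator = 1 − 1.447524 = -0.447524
p = -0.362850 / -0.447524 = 0.8108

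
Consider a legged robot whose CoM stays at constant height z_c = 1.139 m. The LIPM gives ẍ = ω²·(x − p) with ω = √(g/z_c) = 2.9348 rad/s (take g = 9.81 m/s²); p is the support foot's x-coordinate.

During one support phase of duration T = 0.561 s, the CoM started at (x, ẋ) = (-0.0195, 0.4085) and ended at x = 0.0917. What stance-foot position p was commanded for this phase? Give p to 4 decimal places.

ωT = 2.9348·0.561 = 1.646423; cosh(ωT) = 2.690562, sinh(ωT) = 2.497824
x(T) = p + (x₀−p)·cosh(ωT) + (ẋ₀/ω)·sinh(ωT) ⇒ p·(1 − cosh) = x(T) − x₀·cosh − (ẋ₀/ω)·sinh
numerator   = 0.0917 − (-0.0195)·2.690562 − (0.4085/2.9348)·2.497824 = -0.203511
denominator = 1 − 2.690562 = -1.690562
p = -0.203511 / -1.690562 = 0.1204

p = 0.1204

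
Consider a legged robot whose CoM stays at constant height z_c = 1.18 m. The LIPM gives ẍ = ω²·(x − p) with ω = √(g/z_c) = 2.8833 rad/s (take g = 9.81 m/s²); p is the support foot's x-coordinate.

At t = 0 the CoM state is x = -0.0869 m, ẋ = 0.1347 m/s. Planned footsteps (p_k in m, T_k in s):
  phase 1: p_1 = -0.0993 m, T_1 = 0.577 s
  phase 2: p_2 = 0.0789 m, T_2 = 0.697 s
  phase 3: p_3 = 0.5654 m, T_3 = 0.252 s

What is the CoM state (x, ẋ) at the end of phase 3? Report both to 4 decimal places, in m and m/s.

x = 0.9714, ẋ = 1.8834

phase 1: p=-0.0993, T=0.577, ωT=1.663664, cosh=2.734030, sinh=2.544587; start (x,ẋ)=(-0.086900, 0.134700) → end (x,ẋ)=(0.053478, 0.459250)
phase 2: p=0.0789, T=0.697, ωT=2.009660, cosh=3.797408, sinh=3.663373; start (x,ẋ)=(0.053478, 0.459250) → end (x,ẋ)=(0.565863, 1.475440)
phase 3: p=0.5654, T=0.252, ωT=0.726592, cosh=1.275787, sinh=0.792233; start (x,ẋ)=(0.565863, 1.475440) → end (x,ẋ)=(0.971391, 1.883405)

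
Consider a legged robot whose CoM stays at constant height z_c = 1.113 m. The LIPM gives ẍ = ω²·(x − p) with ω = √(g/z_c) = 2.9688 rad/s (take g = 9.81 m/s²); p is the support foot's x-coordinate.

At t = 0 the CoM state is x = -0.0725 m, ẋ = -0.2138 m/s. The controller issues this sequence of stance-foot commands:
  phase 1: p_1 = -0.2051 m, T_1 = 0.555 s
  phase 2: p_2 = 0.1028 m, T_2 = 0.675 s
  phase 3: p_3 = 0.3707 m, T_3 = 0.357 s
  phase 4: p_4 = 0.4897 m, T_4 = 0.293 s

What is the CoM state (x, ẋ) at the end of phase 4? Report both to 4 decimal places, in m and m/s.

x = -0.4474, ẋ = -2.5029

phase 1: p=-0.2051, T=0.555, ωT=1.647684, cosh=2.693715, sinh=2.501220; start (x,ẋ)=(-0.072500, -0.213800) → end (x,ẋ)=(-0.028040, 0.408721)
phase 2: p=0.1028, T=0.675, ωT=2.003940, cosh=3.776515, sinh=3.641712; start (x,ẋ)=(-0.028040, 0.408721) → end (x,ẋ)=(0.110042, 0.128959)
phase 3: p=0.3707, T=0.357, ωT=1.059862, cosh=1.616238, sinh=1.269734; start (x,ẋ)=(0.110042, 0.128959) → end (x,ẋ)=(0.004569, -0.774144)
phase 4: p=0.4897, T=0.293, ωT=0.869858, cosh=1.402792, sinh=0.983781; start (x,ẋ)=(0.004569, -0.774144) → end (x,ẋ)=(-0.447368, -2.502859)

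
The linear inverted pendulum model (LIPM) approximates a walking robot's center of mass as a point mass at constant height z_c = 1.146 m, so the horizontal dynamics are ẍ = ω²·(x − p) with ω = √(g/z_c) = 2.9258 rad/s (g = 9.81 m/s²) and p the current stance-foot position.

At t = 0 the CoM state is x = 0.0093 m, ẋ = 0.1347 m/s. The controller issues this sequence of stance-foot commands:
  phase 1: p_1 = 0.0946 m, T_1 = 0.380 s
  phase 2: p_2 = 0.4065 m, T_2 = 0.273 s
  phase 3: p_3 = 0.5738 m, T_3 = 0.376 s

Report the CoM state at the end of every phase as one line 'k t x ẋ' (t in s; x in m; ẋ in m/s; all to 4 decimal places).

phase 1: p=0.0946, T=0.380, ωT=1.111804, cosh=1.684401, sinh=1.355436; start (x,ẋ)=(0.009300, 0.134700) → end (x,ẋ)=(0.013323, -0.111388)
phase 2: p=0.4065, T=0.273, ωT=0.798743, cosh=1.336320, sinh=0.886426; start (x,ẋ)=(0.013323, -0.111388) → end (x,ẋ)=(-0.152657, -1.168557)
phase 3: p=0.5738, T=0.376, ωT=1.100101, cosh=1.668653, sinh=1.335816; start (x,ẋ)=(-0.152657, -1.168557) → end (x,ẋ)=(-1.171927, -4.789151)

1 0.3800 0.0133 -0.1114
2 0.6530 -0.1527 -1.1686
3 1.0290 -1.1719 -4.7892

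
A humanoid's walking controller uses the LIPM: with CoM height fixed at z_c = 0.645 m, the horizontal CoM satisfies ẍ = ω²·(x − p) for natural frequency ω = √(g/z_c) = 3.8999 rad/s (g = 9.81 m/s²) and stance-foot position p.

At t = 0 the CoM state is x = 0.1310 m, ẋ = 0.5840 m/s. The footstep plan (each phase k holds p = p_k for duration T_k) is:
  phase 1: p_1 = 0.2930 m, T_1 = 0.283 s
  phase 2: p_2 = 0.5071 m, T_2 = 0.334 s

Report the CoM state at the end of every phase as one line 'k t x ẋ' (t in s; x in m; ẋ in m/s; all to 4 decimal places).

1 0.2830 0.2228 0.1296
2 0.6170 0.0022 -1.6325

phase 1: p=0.2930, T=0.283, ωT=1.103672, cosh=1.673434, sinh=1.341783; start (x,ẋ)=(0.131000, 0.584000) → end (x,ẋ)=(0.222832, 0.129569)
phase 2: p=0.5071, T=0.334, ωT=1.302567, cosh=1.975280, sinh=1.703447; start (x,ẋ)=(0.222832, 0.129569) → end (x,ẋ)=(0.002186, -1.632533)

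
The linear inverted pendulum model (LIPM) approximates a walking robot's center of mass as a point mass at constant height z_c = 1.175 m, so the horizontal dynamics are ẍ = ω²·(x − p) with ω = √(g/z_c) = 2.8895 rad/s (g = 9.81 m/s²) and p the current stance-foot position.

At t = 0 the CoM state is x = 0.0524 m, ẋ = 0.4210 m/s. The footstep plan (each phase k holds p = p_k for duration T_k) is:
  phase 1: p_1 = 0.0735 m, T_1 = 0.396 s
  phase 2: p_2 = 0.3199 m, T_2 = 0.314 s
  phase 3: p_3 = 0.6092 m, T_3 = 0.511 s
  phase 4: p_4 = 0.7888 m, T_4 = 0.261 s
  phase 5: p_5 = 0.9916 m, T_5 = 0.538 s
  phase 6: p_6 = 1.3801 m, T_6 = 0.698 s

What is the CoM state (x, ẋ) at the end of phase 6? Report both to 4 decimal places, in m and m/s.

x = 1.0104, ẋ = -0.8918

phase 1: p=0.0735, T=0.396, ωT=1.144242, cosh=1.729263, sinh=1.410798; start (x,ẋ)=(0.052400, 0.421000) → end (x,ẋ)=(0.242566, 0.642005)
phase 2: p=0.3199, T=0.314, ωT=0.907303, cosh=1.440621, sinh=1.037010; start (x,ẋ)=(0.242566, 0.642005) → end (x,ẋ)=(0.438899, 0.693159)
phase 3: p=0.6092, T=0.511, ωT=1.476535, cosh=2.303088, sinh=2.074660; start (x,ẋ)=(0.438899, 0.693159) → end (x,ẋ)=(0.714671, 0.575500)
phase 4: p=0.7888, T=0.261, ωT=0.754159, cosh=1.298115, sinh=0.827709; start (x,ẋ)=(0.714671, 0.575500) → end (x,ẋ)=(0.857426, 0.569772)
phase 5: p=0.9916, T=0.538, ωT=1.554551, cosh=2.472123, sinh=2.260838; start (x,ẋ)=(0.857426, 0.569772) → end (x,ẋ)=(1.105712, 0.532026)
phase 6: p=1.3801, T=0.698, ωT=2.016871, cosh=3.823923, sinh=3.690852; start (x,ẋ)=(1.105712, 0.532026) → end (x,ẋ)=(1.010437, -0.891839)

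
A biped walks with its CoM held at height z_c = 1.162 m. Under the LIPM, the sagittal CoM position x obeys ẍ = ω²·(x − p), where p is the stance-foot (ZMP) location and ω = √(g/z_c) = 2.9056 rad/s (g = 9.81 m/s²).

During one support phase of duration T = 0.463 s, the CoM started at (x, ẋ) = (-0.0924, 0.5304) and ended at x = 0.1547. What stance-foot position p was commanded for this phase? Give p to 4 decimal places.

p = -0.0166

ωT = 2.9056·0.463 = 1.345293; cosh(ωT) = 2.049887, sinh(ωT) = 1.789424
x(T) = p + (x₀−p)·cosh(ωT) + (ẋ₀/ω)·sinh(ωT) ⇒ p·(1 − cosh) = x(T) − x₀·cosh − (ẋ₀/ω)·sinh
numerator   = 0.1547 − (-0.0924)·2.049887 − (0.5304/2.9056)·1.789424 = 0.017461
denominator = 1 − 2.049887 = -1.049887
p = 0.017461 / -1.049887 = -0.0166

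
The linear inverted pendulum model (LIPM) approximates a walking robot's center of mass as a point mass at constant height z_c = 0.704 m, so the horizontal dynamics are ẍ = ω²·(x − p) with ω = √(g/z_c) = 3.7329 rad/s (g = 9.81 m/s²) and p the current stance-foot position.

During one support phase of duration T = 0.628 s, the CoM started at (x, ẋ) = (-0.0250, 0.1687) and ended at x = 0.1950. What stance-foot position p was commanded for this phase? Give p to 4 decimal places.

ωT = 3.7329·0.628 = 2.344261; cosh(ωT) = 5.260743, sinh(ωT) = 5.164825
x(T) = p + (x₀−p)·cosh(ωT) + (ẋ₀/ω)·sinh(ωT) ⇒ p·(1 − cosh) = x(T) − x₀·cosh − (ẋ₀/ω)·sinh
numerator   = 0.1950 − (-0.0250)·5.260743 − (0.1687/3.7329)·5.164825 = 0.093106
denominator = 1 − 5.260743 = -4.260743
p = 0.093106 / -4.260743 = -0.0219

p = -0.0219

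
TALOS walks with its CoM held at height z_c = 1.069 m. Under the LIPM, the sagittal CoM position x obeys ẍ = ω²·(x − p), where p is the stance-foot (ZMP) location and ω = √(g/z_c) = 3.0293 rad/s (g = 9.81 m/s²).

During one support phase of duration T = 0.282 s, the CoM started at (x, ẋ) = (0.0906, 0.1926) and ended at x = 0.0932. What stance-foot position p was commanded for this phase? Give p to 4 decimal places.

p = 0.2417

ωT = 3.0293·0.282 = 0.854263; cosh(ωT) = 1.387619, sinh(ωT) = 0.962022
x(T) = p + (x₀−p)·cosh(ωT) + (ẋ₀/ω)·sinh(ωT) ⇒ p·(1 − cosh) = x(T) − x₀·cosh − (ẋ₀/ω)·sinh
numerator   = 0.0932 − (0.0906)·1.387619 − (0.1926/3.0293)·0.962022 = -0.093683
denominator = 1 − 1.387619 = -0.387619
p = -0.093683 / -0.387619 = 0.2417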